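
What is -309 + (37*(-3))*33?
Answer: -3972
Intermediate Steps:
-309 + (37*(-3))*33 = -309 - 111*33 = -309 - 3663 = -3972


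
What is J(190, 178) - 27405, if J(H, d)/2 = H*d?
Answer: 40235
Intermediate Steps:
J(H, d) = 2*H*d (J(H, d) = 2*(H*d) = 2*H*d)
J(190, 178) - 27405 = 2*190*178 - 27405 = 67640 - 27405 = 40235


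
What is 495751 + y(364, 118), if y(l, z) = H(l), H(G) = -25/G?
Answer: 180453339/364 ≈ 4.9575e+5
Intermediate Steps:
y(l, z) = -25/l
495751 + y(364, 118) = 495751 - 25/364 = 180453339/364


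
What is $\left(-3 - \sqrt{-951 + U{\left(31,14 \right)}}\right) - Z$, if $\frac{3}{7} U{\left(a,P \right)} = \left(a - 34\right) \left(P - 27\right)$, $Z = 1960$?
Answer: $-1963 - 2 i \sqrt{215} \approx -1963.0 - 29.326 i$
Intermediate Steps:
$U{\left(a,P \right)} = \frac{7 \left(-34 + a\right) \left(-27 + P\right)}{3}$ ($U{\left(a,P \right)} = \frac{7 \left(a - 34\right) \left(P - 27\right)}{3} = \frac{7 \left(-34 + a\right) \left(-27 + P\right)}{3}$)
$\left(-3 - \sqrt{-951 + U{\left(31,14 \right)}}\right) - Z = \left(-3 - \sqrt{-951 + \left(2142 - 1953 - \frac{3332}{3} + \frac{7}{3} \cdot 14 \cdot 31\right)}\right) - 1960 = \left(-3 - \sqrt{-951 + \left(2142 - 1953 - \frac{3332}{3} + \frac{3038}{3}\right)}\right) - 1960 = \left(-3 - \sqrt{-951 + 91}\right) - 1960 = \left(-3 - \sqrt{-860}\right) - 1960 = \left(-3 - 2 i \sqrt{215}\right) - 1960 = -1963 - 2 i \sqrt{215}$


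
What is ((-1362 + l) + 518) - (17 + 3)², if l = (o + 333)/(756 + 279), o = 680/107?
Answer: -137730469/110745 ≈ -1243.7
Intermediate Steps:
o = 680/107 (o = 680*(1/107) = 680/107 ≈ 6.3551)
l = 36311/110745 (l = (680/107 + 333)/(756 + 279) = (36311/107)/1035 = (36311/107)*(1/1035) = 36311/110745 ≈ 0.32788)
((-1362 + l) + 518) - (17 + 3)² = ((-1362 + 36311/110745) + 518) - (17 + 3)² = (-150798379/110745 + 518) - 1*20² = -93432469/110745 - 1*400 = -93432469/110745 - 400 = -137730469/110745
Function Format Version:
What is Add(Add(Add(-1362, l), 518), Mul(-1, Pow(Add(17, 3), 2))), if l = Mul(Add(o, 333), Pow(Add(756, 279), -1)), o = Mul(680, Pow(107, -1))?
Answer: Rational(-137730469, 110745) ≈ -1243.7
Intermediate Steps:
o = Rational(680, 107) (o = Mul(680, Rational(1, 107)) = Rational(680, 107) ≈ 6.3551)
l = Rational(36311, 110745) (l = Mul(Add(Rational(680, 107), 333), Pow(Add(756, 279), -1)) = Mul(Rational(36311, 107), Pow(1035, -1)) = Mul(Rational(36311, 107), Rational(1, 1035)) = Rational(36311, 110745) ≈ 0.32788)
Add(Add(Add(-1362, l), 518), Mul(-1, Pow(Add(17, 3), 2))) = Add(Add(Add(-1362, Rational(36311, 110745)), 518), Mul(-1, Pow(Add(17, 3), 2))) = Add(Add(Rational(-150798379, 110745), 518), Mul(-1, Pow(20, 2))) = Add(Rational(-93432469, 110745), Mul(-1, 400)) = Add(Rational(-93432469, 110745), -400) = Rational(-137730469, 110745)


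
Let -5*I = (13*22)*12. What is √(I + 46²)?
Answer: 2*√8935/5 ≈ 37.810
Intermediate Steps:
I = -3432/5 (I = -13*22*12/5 = -286*12/5 = -⅕*3432 = -3432/5 ≈ -686.40)
√(I + 46²) = √(-3432/5 + 46²) = √(-3432/5 + 2116) = √(7148/5) = 2*√8935/5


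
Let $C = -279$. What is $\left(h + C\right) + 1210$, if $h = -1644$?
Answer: $-713$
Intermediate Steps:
$\left(h + C\right) + 1210 = \left(-1644 - 279\right) + 1210 = -1923 + 1210 = -713$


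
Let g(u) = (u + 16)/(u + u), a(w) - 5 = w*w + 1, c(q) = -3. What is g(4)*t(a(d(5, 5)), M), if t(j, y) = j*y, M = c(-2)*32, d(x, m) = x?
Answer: -7440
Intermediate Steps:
a(w) = 6 + w² (a(w) = 5 + (w*w + 1) = 5 + (w² + 1) = 5 + (1 + w²) = 6 + w²)
g(u) = (16 + u)/(2*u) (g(u) = (16 + u)/((2*u)) = (16 + u)*(1/(2*u)) = (16 + u)/(2*u))
M = -96 (M = -3*32 = -96)
g(4)*t(a(d(5, 5)), M) = ((½)*(16 + 4)/4)*((6 + 5²)*(-96)) = ((½)*(¼)*20)*((6 + 25)*(-96)) = 5*(31*(-96))/2 = (5/2)*(-2976) = -7440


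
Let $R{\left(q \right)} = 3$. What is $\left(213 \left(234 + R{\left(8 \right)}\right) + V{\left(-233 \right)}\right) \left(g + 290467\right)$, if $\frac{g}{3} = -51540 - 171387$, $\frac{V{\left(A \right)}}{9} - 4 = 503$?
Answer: $-20823915816$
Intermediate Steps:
$V{\left(A \right)} = 4563$ ($V{\left(A \right)} = 36 + 9 \cdot 503 = 36 + 4527 = 4563$)
$g = -668781$ ($g = 3 \left(-51540 - 171387\right) = 3 \left(-222927\right) = -668781$)
$\left(213 \left(234 + R{\left(8 \right)}\right) + V{\left(-233 \right)}\right) \left(g + 290467\right) = \left(213 \left(234 + 3\right) + 4563\right) \left(-668781 + 290467\right) = \left(213 \cdot 237 + 4563\right) \left(-378314\right) = \left(50481 + 4563\right) \left(-378314\right) = 55044 \left(-378314\right) = -20823915816$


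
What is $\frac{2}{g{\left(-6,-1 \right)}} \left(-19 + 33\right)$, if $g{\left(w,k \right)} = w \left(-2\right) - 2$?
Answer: $\frac{14}{5} \approx 2.8$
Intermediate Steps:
$g{\left(w,k \right)} = -2 - 2 w$ ($g{\left(w,k \right)} = - 2 w - 2 = -2 - 2 w$)
$\frac{2}{g{\left(-6,-1 \right)}} \left(-19 + 33\right) = \frac{2}{-2 - -12} \left(-19 + 33\right) = \frac{2}{-2 + 12} \cdot 14 = \frac{2}{10} \cdot 14 = 2 \cdot \frac{1}{10} \cdot 14 = \frac{1}{5} \cdot 14 = \frac{14}{5}$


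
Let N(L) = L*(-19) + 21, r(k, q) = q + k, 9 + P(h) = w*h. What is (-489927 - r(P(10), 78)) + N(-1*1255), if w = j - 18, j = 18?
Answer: -466130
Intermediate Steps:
w = 0 (w = 18 - 18 = 0)
P(h) = -9 (P(h) = -9 + 0*h = -9 + 0 = -9)
r(k, q) = k + q
N(L) = 21 - 19*L (N(L) = -19*L + 21 = 21 - 19*L)
(-489927 - r(P(10), 78)) + N(-1*1255) = (-489927 - (-9 + 78)) + (21 - (-19)*1255) = (-489927 - 1*69) + (21 - 19*(-1255)) = (-489927 - 69) + (21 + 23845) = -489996 + 23866 = -466130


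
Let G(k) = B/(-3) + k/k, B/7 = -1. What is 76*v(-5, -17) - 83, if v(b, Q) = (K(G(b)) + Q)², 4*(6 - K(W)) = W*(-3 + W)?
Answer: 776248/81 ≈ 9583.3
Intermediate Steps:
B = -7 (B = 7*(-1) = -7)
G(k) = 10/3 (G(k) = -7/(-3) + k/k = -7*(-⅓) + 1 = 7/3 + 1 = 10/3)
K(W) = 6 - W*(-3 + W)/4
v(b, Q) = (103/18 + Q)² (v(b, Q) = ((6 - (10/3)²/4 + (¾)*(10/3)) + Q)² = ((6 - ¼*100/9 + 5/2) + Q)² = ((6 - 25/9 + 5/2) + Q)² = (103/18 + Q)²)
76*v(-5, -17) - 83 = 76*((103 + 18*(-17))²/324) - 83 = 76*((103 - 306)²/324) - 83 = 76*((1/324)*(-203)²) - 83 = 76*((1/324)*41209) - 83 = 76*(41209/324) - 83 = 782971/81 - 83 = 776248/81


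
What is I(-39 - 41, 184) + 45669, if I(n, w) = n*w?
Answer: 30949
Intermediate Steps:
I(-39 - 41, 184) + 45669 = (-39 - 41)*184 + 45669 = -80*184 + 45669 = -14720 + 45669 = 30949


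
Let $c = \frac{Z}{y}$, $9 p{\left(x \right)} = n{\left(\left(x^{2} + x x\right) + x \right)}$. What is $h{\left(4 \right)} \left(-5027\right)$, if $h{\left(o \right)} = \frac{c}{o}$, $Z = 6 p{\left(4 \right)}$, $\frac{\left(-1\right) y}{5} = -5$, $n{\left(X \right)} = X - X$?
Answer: $0$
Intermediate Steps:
$n{\left(X \right)} = 0$
$p{\left(x \right)} = 0$ ($p{\left(x \right)} = \frac{1}{9} \cdot 0 = 0$)
$y = 25$ ($y = \left(-5\right) \left(-5\right) = 25$)
$Z = 0$ ($Z = 6 \cdot 0 = 0$)
$c = 0$ ($c = \frac{0}{25} = 0 \cdot \frac{1}{25} = 0$)
$h{\left(o \right)} = 0$ ($h{\left(o \right)} = \frac{0}{o} = 0$)
$h{\left(4 \right)} \left(-5027\right) = 0 \left(-5027\right) = 0$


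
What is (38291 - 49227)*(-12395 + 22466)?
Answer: -110136456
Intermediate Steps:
(38291 - 49227)*(-12395 + 22466) = -10936*10071 = -110136456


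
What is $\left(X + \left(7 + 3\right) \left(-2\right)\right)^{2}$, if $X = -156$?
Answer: $30976$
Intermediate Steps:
$\left(X + \left(7 + 3\right) \left(-2\right)\right)^{2} = \left(-156 + \left(7 + 3\right) \left(-2\right)\right)^{2} = \left(-156 + 10 \left(-2\right)\right)^{2} = \left(-156 - 20\right)^{2} = \left(-176\right)^{2} = 30976$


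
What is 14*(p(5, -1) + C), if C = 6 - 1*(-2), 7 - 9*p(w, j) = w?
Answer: 1036/9 ≈ 115.11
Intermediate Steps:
p(w, j) = 7/9 - w/9
C = 8 (C = 6 + 2 = 8)
14*(p(5, -1) + C) = 14*((7/9 - 1/9*5) + 8) = 14*((7/9 - 5/9) + 8) = 14*(2/9 + 8) = 14*(74/9) = 1036/9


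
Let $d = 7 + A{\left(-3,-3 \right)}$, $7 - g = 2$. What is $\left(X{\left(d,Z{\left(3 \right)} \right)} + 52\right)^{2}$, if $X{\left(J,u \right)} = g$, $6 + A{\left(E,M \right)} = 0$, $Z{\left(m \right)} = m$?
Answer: $3249$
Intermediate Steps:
$g = 5$ ($g = 7 - 2 = 5$)
$A{\left(E,M \right)} = -6$ ($A{\left(E,M \right)} = -6 + 0 = -6$)
$d = 1$ ($d = 7 - 6 = 1$)
$X{\left(J,u \right)} = 5$
$\left(X{\left(d,Z{\left(3 \right)} \right)} + 52\right)^{2} = \left(5 + 52\right)^{2} = 57^{2} = 3249$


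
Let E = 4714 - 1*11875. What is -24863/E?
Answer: 24863/7161 ≈ 3.4720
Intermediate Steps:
E = -7161 (E = 4714 - 11875 = -7161)
-24863/E = -24863/(-7161) = -24863*(-1/7161) = 24863/7161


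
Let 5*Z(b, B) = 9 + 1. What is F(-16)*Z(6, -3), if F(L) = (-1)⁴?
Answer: 2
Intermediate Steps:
F(L) = 1
Z(b, B) = 2 (Z(b, B) = (9 + 1)/5 = (⅕)*10 = 2)
F(-16)*Z(6, -3) = 1*2 = 2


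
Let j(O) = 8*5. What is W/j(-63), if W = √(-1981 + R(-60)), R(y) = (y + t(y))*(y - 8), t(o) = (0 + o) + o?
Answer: √10259/40 ≈ 2.5322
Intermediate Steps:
j(O) = 40
t(o) = 2*o (t(o) = o + o = 2*o)
R(y) = 3*y*(-8 + y) (R(y) = (y + 2*y)*(y - 8) = (3*y)*(-8 + y) = 3*y*(-8 + y))
W = √10259 (W = √(-1981 + 3*(-60)*(-8 - 60)) = √(-1981 + 3*(-60)*(-68)) = √(-1981 + 12240) = √10259 ≈ 101.29)
W/j(-63) = √10259/40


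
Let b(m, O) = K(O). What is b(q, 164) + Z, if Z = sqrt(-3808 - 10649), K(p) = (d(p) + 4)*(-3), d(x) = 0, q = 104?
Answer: -12 + I*sqrt(14457) ≈ -12.0 + 120.24*I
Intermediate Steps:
K(p) = -12 (K(p) = (0 + 4)*(-3) = 4*(-3) = -12)
b(m, O) = -12
Z = I*sqrt(14457) (Z = sqrt(-14457) = I*sqrt(14457) ≈ 120.24*I)
b(q, 164) + Z = -12 + I*sqrt(14457)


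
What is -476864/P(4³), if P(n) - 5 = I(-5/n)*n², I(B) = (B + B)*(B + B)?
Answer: -476864/105 ≈ -4541.6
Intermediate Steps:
I(B) = 4*B² (I(B) = (2*B)*(2*B) = 4*B²)
P(n) = 105 (P(n) = 5 + (4*(-5/n)²)*n² = 5 + (4*(25/n²))*n² = 5 + (100/n²)*n² = 5 + 100 = 105)
-476864/P(4³) = -476864/105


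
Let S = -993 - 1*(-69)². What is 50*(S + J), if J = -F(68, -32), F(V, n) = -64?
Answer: -284500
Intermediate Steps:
J = 64 (J = -1*(-64) = 64)
S = -5754 (S = -993 - 1*4761 = -993 - 4761 = -5754)
50*(S + J) = 50*(-5754 + 64) = 50*(-5690) = -284500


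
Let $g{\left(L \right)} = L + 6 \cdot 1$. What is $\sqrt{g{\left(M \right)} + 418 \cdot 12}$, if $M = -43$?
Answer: $\sqrt{4979} \approx 70.562$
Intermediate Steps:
$g{\left(L \right)} = 6 + L$ ($g{\left(L \right)} = L + 6 = 6 + L$)
$\sqrt{g{\left(M \right)} + 418 \cdot 12} = \sqrt{\left(6 - 43\right) + 418 \cdot 12} = \sqrt{-37 + 5016} = \sqrt{4979}$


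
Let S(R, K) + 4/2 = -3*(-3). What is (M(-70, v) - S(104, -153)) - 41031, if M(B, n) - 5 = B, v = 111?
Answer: -41103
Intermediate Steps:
M(B, n) = 5 + B
S(R, K) = 7 (S(R, K) = -2 - 3*(-3) = -2 + 9 = 7)
(M(-70, v) - S(104, -153)) - 41031 = ((5 - 70) - 1*7) - 41031 = (-65 - 7) - 41031 = -72 - 41031 = -41103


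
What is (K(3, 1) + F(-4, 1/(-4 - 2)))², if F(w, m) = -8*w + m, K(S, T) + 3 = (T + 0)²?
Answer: 32041/36 ≈ 890.03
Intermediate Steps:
K(S, T) = -3 + T² (K(S, T) = -3 + (T + 0)² = -3 + T²)
F(w, m) = m - 8*w
(K(3, 1) + F(-4, 1/(-4 - 2)))² = ((-3 + 1²) + (1/(-4 - 2) - 8*(-4)))² = ((-3 + 1) + (1/(-6) + 32))² = (-2 + (-⅙ + 32))² = (-2 + 191/6)² = (179/6)² = 32041/36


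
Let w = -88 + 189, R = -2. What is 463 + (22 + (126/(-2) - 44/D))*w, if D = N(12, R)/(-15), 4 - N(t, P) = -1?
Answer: 9654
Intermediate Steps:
N(t, P) = 5 (N(t, P) = 4 - 1*(-1) = 4 + 1 = 5)
D = -⅓ (D = 5/(-15) = 5*(-1/15) = -⅓ ≈ -0.33333)
w = 101
463 + (22 + (126/(-2) - 44/D))*w = 463 + (22 + (126/(-2) - 44/(-⅓)))*101 = 463 + (22 + (126*(-½) - 44*(-3)))*101 = 463 + (22 + (-63 + 132))*101 = 463 + (22 + 69)*101 = 463 + 91*101 = 463 + 9191 = 9654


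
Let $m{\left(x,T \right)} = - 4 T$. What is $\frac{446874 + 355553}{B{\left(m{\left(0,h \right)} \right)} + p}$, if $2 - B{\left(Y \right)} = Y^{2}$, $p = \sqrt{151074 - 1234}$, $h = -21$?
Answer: $- \frac{148955791}{1305502} - \frac{42233 \sqrt{9365}}{652751} \approx -120.36$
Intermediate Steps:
$p = 4 \sqrt{9365}$ ($p = \sqrt{149840} = 4 \sqrt{9365} \approx 387.09$)
$B{\left(Y \right)} = 2 - Y^{2}$
$\frac{446874 + 355553}{B{\left(m{\left(0,h \right)} \right)} + p} = \frac{446874 + 355553}{\left(2 - \left(\left(-4\right) \left(-21\right)\right)^{2}\right) + 4 \sqrt{9365}} = \frac{802427}{\left(2 - 84^{2}\right) + 4 \sqrt{9365}} = \frac{802427}{\left(2 - 7056\right) + 4 \sqrt{9365}} = \frac{802427}{-7054 + 4 \sqrt{9365}}$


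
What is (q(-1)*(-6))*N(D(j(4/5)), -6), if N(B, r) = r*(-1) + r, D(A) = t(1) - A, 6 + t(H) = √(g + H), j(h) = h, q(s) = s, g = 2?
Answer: 0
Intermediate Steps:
t(H) = -6 + √(2 + H)
D(A) = -6 + √3 - A (D(A) = (-6 + √(2 + 1)) - A = (-6 + √3) - A = -6 + √3 - A)
N(B, r) = 0 (N(B, r) = -r + r = 0)
(q(-1)*(-6))*N(D(j(4/5)), -6) = -1*(-6)*0 = 6*0 = 0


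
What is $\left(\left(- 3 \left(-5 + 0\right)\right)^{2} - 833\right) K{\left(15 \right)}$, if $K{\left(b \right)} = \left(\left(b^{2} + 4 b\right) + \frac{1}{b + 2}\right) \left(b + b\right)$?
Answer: $- \frac{88391040}{17} \approx -5.1995 \cdot 10^{6}$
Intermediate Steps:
$K{\left(b \right)} = 2 b \left(b^{2} + \frac{1}{2 + b} + 4 b\right)$ ($K{\left(b \right)} = \left(\left(b^{2} + 4 b\right) + \frac{1}{2 + b}\right) 2 b = \left(b^{2} + \frac{1}{2 + b} + 4 b\right) 2 b = 2 b \left(b^{2} + \frac{1}{2 + b} + 4 b\right)$)
$\left(\left(- 3 \left(-5 + 0\right)\right)^{2} - 833\right) K{\left(15 \right)} = \left(\left(- 3 \left(-5 + 0\right)\right)^{2} - 833\right) 2 \cdot 15 \frac{1}{2 + 15} \left(1 + 15^{3} + 6 \cdot 15^{2} + 8 \cdot 15\right) = \left(\left(\left(-3\right) \left(-5\right)\right)^{2} - 833\right) 2 \cdot 15 \cdot \frac{1}{17} \left(1 + 3375 + 6 \cdot 225 + 120\right) = \left(15^{2} - 833\right) 2 \cdot 15 \cdot \frac{1}{17} \left(1 + 3375 + 1350 + 120\right) = \left(225 - 833\right) 2 \cdot 15 \cdot \frac{1}{17} \cdot 4846 = \left(-608\right) \frac{145380}{17} = - \frac{88391040}{17}$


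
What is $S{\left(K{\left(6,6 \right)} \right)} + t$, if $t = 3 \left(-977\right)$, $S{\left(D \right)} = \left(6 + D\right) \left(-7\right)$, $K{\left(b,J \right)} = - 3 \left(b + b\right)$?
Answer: $-2721$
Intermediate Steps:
$K{\left(b,J \right)} = - 6 b$ ($K{\left(b,J \right)} = - 3 \cdot 2 b = - 6 b$)
$S{\left(D \right)} = -42 - 7 D$
$t = -2931$
$S{\left(K{\left(6,6 \right)} \right)} + t = \left(-42 - 7 \left(\left(-6\right) 6\right)\right) - 2931 = \left(-42 - -252\right) - 2931 = \left(-42 + 252\right) - 2931 = 210 - 2931 = -2721$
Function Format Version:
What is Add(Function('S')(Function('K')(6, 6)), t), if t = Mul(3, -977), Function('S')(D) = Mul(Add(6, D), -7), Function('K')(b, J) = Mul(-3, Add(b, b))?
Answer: -2721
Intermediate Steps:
Function('K')(b, J) = Mul(-6, b) (Function('K')(b, J) = Mul(-3, Mul(2, b)) = Mul(-6, b))
Function('S')(D) = Add(-42, Mul(-7, D))
t = -2931
Add(Function('S')(Function('K')(6, 6)), t) = Add(Add(-42, Mul(-7, Mul(-6, 6))), -2931) = Add(Add(-42, Mul(-7, -36)), -2931) = Add(Add(-42, 252), -2931) = Add(210, -2931) = -2721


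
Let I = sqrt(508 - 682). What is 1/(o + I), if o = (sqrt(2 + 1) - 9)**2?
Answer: 1/((9 - sqrt(3))**2 + I*sqrt(174)) ≈ 0.01782 - 0.00445*I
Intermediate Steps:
I = I*sqrt(174) (I = sqrt(-174) = I*sqrt(174) ≈ 13.191*I)
o = (-9 + sqrt(3))**2 (o = (sqrt(3) - 9)**2 = (-9 + sqrt(3))**2 ≈ 52.823)
1/(o + I) = 1/((9 - sqrt(3))**2 + I*sqrt(174))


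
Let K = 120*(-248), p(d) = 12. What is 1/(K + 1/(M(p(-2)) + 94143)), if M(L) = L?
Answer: -94155/2802052799 ≈ -3.3602e-5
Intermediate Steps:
K = -29760
1/(K + 1/(M(p(-2)) + 94143)) = 1/(-29760 + 1/(12 + 94143)) = 1/(-29760 + 1/94155) = 1/(-2802052799/94155) = -94155/2802052799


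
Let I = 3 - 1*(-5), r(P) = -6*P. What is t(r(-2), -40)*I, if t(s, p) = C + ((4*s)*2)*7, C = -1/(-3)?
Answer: 16136/3 ≈ 5378.7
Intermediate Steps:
C = 1/3 (C = -1*(-1/3) = 1/3 ≈ 0.33333)
t(s, p) = 1/3 + 56*s (t(s, p) = 1/3 + ((4*s)*2)*7 = 1/3 + (8*s)*7 = 1/3 + 56*s)
I = 8 (I = 3 + 5 = 8)
t(r(-2), -40)*I = (1/3 + 56*(-6*(-2)))*8 = (1/3 + 56*12)*8 = (1/3 + 672)*8 = (2017/3)*8 = 16136/3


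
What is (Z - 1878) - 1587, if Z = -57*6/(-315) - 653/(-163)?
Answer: -19738776/5705 ≈ -3459.9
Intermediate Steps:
Z = 29049/5705 (Z = -342*(-1/315) - 653*(-1/163) = 38/35 + 653/163 = 29049/5705 ≈ 5.0919)
(Z - 1878) - 1587 = (29049/5705 - 1878) - 1587 = -10684941/5705 - 1587 = -19738776/5705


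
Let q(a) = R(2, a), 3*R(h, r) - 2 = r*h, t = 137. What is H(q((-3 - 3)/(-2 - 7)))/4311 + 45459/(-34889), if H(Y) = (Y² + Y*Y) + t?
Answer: -15479732636/12182924799 ≈ -1.2706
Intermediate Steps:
R(h, r) = ⅔ + h*r/3 (R(h, r) = ⅔ + (r*h)/3 = ⅔ + (h*r)/3 = ⅔ + h*r/3)
q(a) = ⅔ + 2*a/3 (q(a) = ⅔ + (⅓)*2*a = ⅔ + 2*a/3)
H(Y) = 137 + 2*Y² (H(Y) = (Y² + Y*Y) + 137 = (Y² + Y²) + 137 = 2*Y² + 137 = 137 + 2*Y²)
H(q((-3 - 3)/(-2 - 7)))/4311 + 45459/(-34889) = (137 + 2*(⅔ + 2*((-3 - 3)/(-2 - 7))/3)²)/4311 + 45459/(-34889) = (137 + 2*(⅔ + 2*(-6/(-9))/3)²)*(1/4311) + 45459*(-1/34889) = (137 + 2*(⅔ + 2*(-6*(-⅑))/3)²)*(1/4311) - 45459/34889 = (137 + 2*(⅔ + (⅔)*(⅔))²)*(1/4311) - 45459/34889 = (137 + 2*(⅔ + 4/9)²)*(1/4311) - 45459/34889 = (137 + 2*(10/9)²)*(1/4311) - 45459/34889 = (137 + 2*(100/81))*(1/4311) - 45459/34889 = (137 + 200/81)*(1/4311) - 45459/34889 = (11297/81)*(1/4311) - 45459/34889 = 11297/349191 - 45459/34889 = -15479732636/12182924799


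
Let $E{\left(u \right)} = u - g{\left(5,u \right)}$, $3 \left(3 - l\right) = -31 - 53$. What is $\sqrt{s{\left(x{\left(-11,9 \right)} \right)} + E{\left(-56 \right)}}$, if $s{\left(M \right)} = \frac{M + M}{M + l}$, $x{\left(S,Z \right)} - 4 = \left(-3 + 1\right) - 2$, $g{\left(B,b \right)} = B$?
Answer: $i \sqrt{61} \approx 7.8102 i$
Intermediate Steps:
$x{\left(S,Z \right)} = 0$ ($x{\left(S,Z \right)} = 4 + \left(\left(-3 + 1\right) - 2\right) = 4 - 4 = 0$)
$l = 31$ ($l = 3 - \frac{-31 - 53}{3} = 3 - -28 = 3 + 28 = 31$)
$E{\left(u \right)} = -5 + u$ ($E{\left(u \right)} = u - 5 = -5 + u$)
$s{\left(M \right)} = \frac{2 M}{31 + M}$ ($s{\left(M \right)} = \frac{M + M}{M + 31} = \frac{2 M}{31 + M}$)
$\sqrt{s{\left(x{\left(-11,9 \right)} \right)} + E{\left(-56 \right)}} = \sqrt{2 \cdot 0 \frac{1}{31 + 0} - 61} = \sqrt{2 \cdot 0 \cdot \frac{1}{31} - 61} = \sqrt{0 - 61} = \sqrt{-61} = i \sqrt{61}$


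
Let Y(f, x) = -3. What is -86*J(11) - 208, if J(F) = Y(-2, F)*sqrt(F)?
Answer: -208 + 258*sqrt(11) ≈ 647.69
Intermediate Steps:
J(F) = -3*sqrt(F)
-86*J(11) - 208 = -(-258)*sqrt(11) - 208 = 258*sqrt(11) - 208 = -208 + 258*sqrt(11)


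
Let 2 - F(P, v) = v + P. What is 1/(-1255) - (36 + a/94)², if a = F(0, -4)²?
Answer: -3669747709/2772295 ≈ -1323.7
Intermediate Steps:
F(P, v) = 2 - P - v (F(P, v) = 2 - (v + P) = 2 - (P + v) = 2 + (-P - v) = 2 - P - v)
a = 36 (a = (2 - 1*0 - 1*(-4))² = (2 + 0 + 4)² = 6² = 36)
1/(-1255) - (36 + a/94)² = 1/(-1255) - (36 + 36/94)² = -1/1255 - (36 + 36*(1/94))² = -1/1255 - (36 + 18/47)² = -1/1255 - (1710/47)² = -1/1255 - 1*2924100/2209 = -1/1255 - 2924100/2209 = -3669747709/2772295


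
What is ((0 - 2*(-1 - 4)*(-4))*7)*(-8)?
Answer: 2240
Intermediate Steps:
((0 - 2*(-1 - 4)*(-4))*7)*(-8) = ((0 - 2*(-5)*(-4))*7)*(-8) = ((0 + 10*(-4))*7)*(-8) = ((0 - 40)*7)*(-8) = -40*7*(-8) = -280*(-8) = 2240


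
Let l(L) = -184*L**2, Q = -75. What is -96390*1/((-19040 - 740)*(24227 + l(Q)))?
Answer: -9639/1999308994 ≈ -4.8212e-6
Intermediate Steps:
-96390*1/((-19040 - 740)*(24227 + l(Q))) = -96390*1/((-19040 - 740)*(24227 - 184*(-75)**2)) = -96390*(-1/(19780*(24227 - 184*5625))) = -96390*(-1/(19780*(24227 - 1035000))) = -96390/((-19780*(-1010773))) = -96390/19993089940 = -96390*1/19993089940 = -9639/1999308994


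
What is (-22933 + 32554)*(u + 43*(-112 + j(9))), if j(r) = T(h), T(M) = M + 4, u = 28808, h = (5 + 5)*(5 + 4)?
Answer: 269715114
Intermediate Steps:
h = 90 (h = 10*9 = 90)
T(M) = 4 + M
j(r) = 94 (j(r) = 4 + 90 = 94)
(-22933 + 32554)*(u + 43*(-112 + j(9))) = (-22933 + 32554)*(28808 + 43*(-112 + 94)) = 9621*(28808 + 43*(-18)) = 9621*(28808 - 774) = 9621*28034 = 269715114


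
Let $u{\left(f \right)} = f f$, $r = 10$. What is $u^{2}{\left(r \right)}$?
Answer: $10000$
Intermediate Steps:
$u{\left(f \right)} = f^{2}$
$u^{2}{\left(r \right)} = \left(10^{2}\right)^{2} = 100^{2} = 10000$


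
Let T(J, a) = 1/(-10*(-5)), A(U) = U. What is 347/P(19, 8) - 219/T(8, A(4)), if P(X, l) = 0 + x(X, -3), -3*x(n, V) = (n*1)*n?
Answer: -3953991/361 ≈ -10953.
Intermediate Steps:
x(n, V) = -n²/3 (x(n, V) = -n*1*n/3 = -n*n/3 = -n²/3)
T(J, a) = 1/50
P(X, l) = -X²/3 (P(X, l) = 0 - X²/3 = -X²/3)
347/P(19, 8) - 219/T(8, A(4)) = 347/((-⅓*19²)) - 219/1/50 = 347/((-⅓*361)) - 219*50 = 347/(-361/3) - 10950 = 347*(-3/361) - 10950 = -1041/361 - 10950 = -3953991/361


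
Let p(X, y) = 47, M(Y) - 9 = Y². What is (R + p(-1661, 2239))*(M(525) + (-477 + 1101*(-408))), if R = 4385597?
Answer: -763325723844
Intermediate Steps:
M(Y) = 9 + Y²
(R + p(-1661, 2239))*(M(525) + (-477 + 1101*(-408))) = (4385597 + 47)*((9 + 525²) + (-477 + 1101*(-408))) = 4385644*((9 + 275625) + (-477 - 449208)) = 4385644*(275634 - 449685) = 4385644*(-174051) = -763325723844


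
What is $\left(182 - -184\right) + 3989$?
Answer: $4355$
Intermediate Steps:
$\left(182 - -184\right) + 3989 = \left(182 + 184\right) + 3989 = 366 + 3989 = 4355$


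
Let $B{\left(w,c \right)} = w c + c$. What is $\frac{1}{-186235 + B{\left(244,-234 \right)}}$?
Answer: $- \frac{1}{243565} \approx -4.1057 \cdot 10^{-6}$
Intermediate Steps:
$B{\left(w,c \right)} = c + c w$ ($B{\left(w,c \right)} = c w + c = c + c w$)
$\frac{1}{-186235 + B{\left(244,-234 \right)}} = \frac{1}{-186235 - 234 \left(1 + 244\right)} = \frac{1}{-186235 - 57330} = \frac{1}{-243565} = - \frac{1}{243565}$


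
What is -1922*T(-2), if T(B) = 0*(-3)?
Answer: 0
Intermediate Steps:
T(B) = 0
-1922*T(-2) = -1922*0 = 0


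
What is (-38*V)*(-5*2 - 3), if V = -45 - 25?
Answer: -34580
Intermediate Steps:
V = -70
(-38*V)*(-5*2 - 3) = (-38*(-70))*(-5*2 - 3) = 2660*(-10 - 3) = 2660*(-13) = -34580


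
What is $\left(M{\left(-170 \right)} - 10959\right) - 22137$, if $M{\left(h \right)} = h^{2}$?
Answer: $-4196$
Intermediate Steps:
$\left(M{\left(-170 \right)} - 10959\right) - 22137 = \left(\left(-170\right)^{2} - 10959\right) - 22137 = \left(28900 - 10959\right) - 22137 = 17941 - 22137 = -4196$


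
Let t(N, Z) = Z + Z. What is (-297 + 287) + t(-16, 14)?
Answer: 18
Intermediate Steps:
t(N, Z) = 2*Z
(-297 + 287) + t(-16, 14) = (-297 + 287) + 2*14 = -10 + 28 = 18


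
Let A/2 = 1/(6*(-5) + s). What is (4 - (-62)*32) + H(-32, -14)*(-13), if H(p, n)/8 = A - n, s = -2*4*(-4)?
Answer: 428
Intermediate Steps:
s = 32 (s = -8*(-4) = 32)
A = 1 (A = 2/(6*(-5) + 32) = 2/(-30 + 32) = 2/2 = 2*(1/2) = 1)
H(p, n) = 8 - 8*n (H(p, n) = 8*(1 - n) = 8 - 8*n)
(4 - (-62)*32) + H(-32, -14)*(-13) = (4 - (-62)*32) + (8 - 8*(-14))*(-13) = (4 - 62*(-32)) + (8 + 112)*(-13) = (4 + 1984) + 120*(-13) = 1988 - 1560 = 428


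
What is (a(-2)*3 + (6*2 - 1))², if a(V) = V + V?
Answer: 1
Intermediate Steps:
a(V) = 2*V
(a(-2)*3 + (6*2 - 1))² = ((2*(-2))*3 + (6*2 - 1))² = (-4*3 + (12 - 1))² = (-12 + 11)² = (-1)² = 1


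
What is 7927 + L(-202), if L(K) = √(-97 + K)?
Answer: 7927 + I*√299 ≈ 7927.0 + 17.292*I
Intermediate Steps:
7927 + L(-202) = 7927 + √(-97 - 202) = 7927 + √(-299) = 7927 + I*√299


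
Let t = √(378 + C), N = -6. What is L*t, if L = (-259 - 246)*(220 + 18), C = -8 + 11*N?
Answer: -480760*√19 ≈ -2.0956e+6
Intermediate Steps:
C = -74 (C = -8 + 11*(-6) = -8 - 66 = -74)
L = -120190 (L = -505*238 = -120190)
t = 4*√19 (t = √(378 - 74) = √304 = 4*√19 ≈ 17.436)
L*t = -480760*√19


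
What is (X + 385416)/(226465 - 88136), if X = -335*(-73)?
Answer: 409871/138329 ≈ 2.9630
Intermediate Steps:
X = 24455
(X + 385416)/(226465 - 88136) = (24455 + 385416)/(226465 - 88136) = 409871/138329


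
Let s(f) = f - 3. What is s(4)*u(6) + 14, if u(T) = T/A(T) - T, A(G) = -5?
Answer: 34/5 ≈ 6.8000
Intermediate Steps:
u(T) = -6*T/5 (u(T) = T/(-5) - T = T*(-⅕) - T = -T/5 - T = -6*T/5)
s(f) = -3 + f
s(4)*u(6) + 14 = (-3 + 4)*(-6/5*6) + 14 = 1*(-36/5) + 14 = -36/5 + 14 = 34/5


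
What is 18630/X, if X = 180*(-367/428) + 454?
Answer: 1993410/32063 ≈ 62.172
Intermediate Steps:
X = 32063/107 (X = 180*(-367*1/428) + 454 = 180*(-367/428) + 454 = -16515/107 + 454 = 32063/107 ≈ 299.65)
18630/X = 18630/(32063/107) = 18630*(107/32063) = 1993410/32063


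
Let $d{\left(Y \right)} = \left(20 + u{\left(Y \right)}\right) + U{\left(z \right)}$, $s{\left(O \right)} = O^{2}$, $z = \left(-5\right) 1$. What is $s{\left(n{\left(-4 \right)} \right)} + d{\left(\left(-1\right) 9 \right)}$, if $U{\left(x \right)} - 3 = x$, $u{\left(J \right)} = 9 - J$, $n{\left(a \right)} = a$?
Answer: $52$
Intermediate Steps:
$z = -5$
$U{\left(x \right)} = 3 + x$
$d{\left(Y \right)} = 27 - Y$ ($d{\left(Y \right)} = \left(20 - \left(-9 + Y\right)\right) + \left(3 - 5\right) = \left(29 - Y\right) - 2 = 27 - Y$)
$s{\left(n{\left(-4 \right)} \right)} + d{\left(\left(-1\right) 9 \right)} = \left(-4\right)^{2} + \left(27 - \left(-1\right) 9\right) = 16 + \left(27 - -9\right) = 16 + \left(27 + 9\right) = 16 + 36 = 52$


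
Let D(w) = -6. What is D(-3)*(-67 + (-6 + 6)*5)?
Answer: 402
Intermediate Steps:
D(-3)*(-67 + (-6 + 6)*5) = -6*(-67 + (-6 + 6)*5) = -6*(-67 + 0*5) = -6*(-67 + 0) = -6*(-67) = 402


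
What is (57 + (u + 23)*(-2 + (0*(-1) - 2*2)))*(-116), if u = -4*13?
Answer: -26796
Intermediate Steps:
u = -52
(57 + (u + 23)*(-2 + (0*(-1) - 2*2)))*(-116) = (57 + (-52 + 23)*(-2 + (0*(-1) - 2*2)))*(-116) = (57 - 29*(-2 + (0 - 4)))*(-116) = (57 - 29*(-2 - 4))*(-116) = (57 - 29*(-6))*(-116) = (57 + 174)*(-116) = 231*(-116) = -26796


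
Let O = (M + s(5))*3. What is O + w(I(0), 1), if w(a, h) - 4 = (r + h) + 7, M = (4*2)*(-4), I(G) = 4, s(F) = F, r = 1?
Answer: -68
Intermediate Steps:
M = -32 (M = 8*(-4) = -32)
w(a, h) = 12 + h (w(a, h) = 4 + ((1 + h) + 7) = 4 + (8 + h) = 12 + h)
O = -81 (O = (-32 + 5)*3 = -27*3 = -81)
O + w(I(0), 1) = -81 + (12 + 1) = -81 + 13 = -68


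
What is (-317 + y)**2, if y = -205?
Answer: 272484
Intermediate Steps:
(-317 + y)**2 = (-317 - 205)**2 = (-522)**2 = 272484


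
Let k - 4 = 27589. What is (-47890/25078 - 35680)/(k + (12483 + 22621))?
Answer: -447415465/786157683 ≈ -0.56912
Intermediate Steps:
k = 27593 (k = 4 + 27589 = 27593)
(-47890/25078 - 35680)/(k + (12483 + 22621)) = (-47890/25078 - 35680)/(27593 + (12483 + 22621)) = (-47890*1/25078 - 35680)/(27593 + 35104) = (-23945/12539 - 35680)/62697 = -447415465/12539*1/62697 = -447415465/786157683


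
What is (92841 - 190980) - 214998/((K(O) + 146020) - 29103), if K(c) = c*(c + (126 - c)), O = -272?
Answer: -8110912653/82645 ≈ -98142.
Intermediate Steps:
K(c) = 126*c (K(c) = c*126 = 126*c)
(92841 - 190980) - 214998/((K(O) + 146020) - 29103) = (92841 - 190980) - 214998/((126*(-272) + 146020) - 29103) = -98139 - 214998/((-34272 + 146020) - 29103) = -98139 - 214998/(111748 - 29103) = -98139 - 214998/82645 = -8110912653/82645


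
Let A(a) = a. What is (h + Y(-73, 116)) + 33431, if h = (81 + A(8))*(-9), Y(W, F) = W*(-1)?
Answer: 32703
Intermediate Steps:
Y(W, F) = -W
h = -801 (h = (81 + 8)*(-9) = 89*(-9) = -801)
(h + Y(-73, 116)) + 33431 = (-801 - 1*(-73)) + 33431 = (-801 + 73) + 33431 = -728 + 33431 = 32703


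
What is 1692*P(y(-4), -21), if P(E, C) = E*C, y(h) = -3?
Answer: 106596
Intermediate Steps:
P(E, C) = C*E
1692*P(y(-4), -21) = 1692*(-21*(-3)) = 1692*63 = 106596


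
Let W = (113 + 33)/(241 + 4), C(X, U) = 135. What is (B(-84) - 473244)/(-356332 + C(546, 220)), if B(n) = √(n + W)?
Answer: 473244/356197 - I*√102170/12466895 ≈ 1.3286 - 2.5639e-5*I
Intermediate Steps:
W = 146/245 ≈ 0.59592
B(n) = √(146/245 + n) (B(n) = √(n + 146/245) = √(146/245 + n))
(B(-84) - 473244)/(-356332 + C(546, 220)) = (√(730 + 1225*(-84))/35 - 473244)/(-356332 + 135) = (√(730 - 102900)/35 - 473244)/(-356197) = (√(-102170)/35 - 473244)*(-1/356197) = ((I*√102170)/35 - 473244)*(-1/356197) = (I*√102170/35 - 473244)*(-1/356197) = (-473244 + I*√102170/35)*(-1/356197) = 473244/356197 - I*√102170/12466895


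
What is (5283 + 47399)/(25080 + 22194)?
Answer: 26341/23637 ≈ 1.1144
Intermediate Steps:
(5283 + 47399)/(25080 + 22194) = 52682/47274 = 52682*(1/47274) = 26341/23637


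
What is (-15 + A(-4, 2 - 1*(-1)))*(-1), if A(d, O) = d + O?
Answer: 16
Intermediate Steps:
A(d, O) = O + d
(-15 + A(-4, 2 - 1*(-1)))*(-1) = (-15 + ((2 - 1*(-1)) - 4))*(-1) = (-15 + ((2 + 1) - 4))*(-1) = (-15 + (3 - 4))*(-1) = (-15 - 1)*(-1) = -16*(-1) = 16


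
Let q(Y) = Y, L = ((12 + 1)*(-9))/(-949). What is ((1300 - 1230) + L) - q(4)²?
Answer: 3951/73 ≈ 54.123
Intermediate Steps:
L = 9/73 (L = (13*(-9))*(-1/949) = -117*(-1/949) = 9/73 ≈ 0.12329)
((1300 - 1230) + L) - q(4)² = ((1300 - 1230) + 9/73) - 1*4² = (70 + 9/73) - 1*16 = 5119/73 - 16 = 3951/73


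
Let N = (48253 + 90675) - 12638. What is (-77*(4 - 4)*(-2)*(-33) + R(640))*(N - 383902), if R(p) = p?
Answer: -164871680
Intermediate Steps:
N = 126290 (N = 138928 - 12638 = 126290)
(-77*(4 - 4)*(-2)*(-33) + R(640))*(N - 383902) = (-77*(4 - 4)*(-2)*(-33) + 640)*(126290 - 383902) = (-0*(-2)*(-33) + 640)*(-257612) = (-77*0*(-33) + 640)*(-257612) = (0*(-33) + 640)*(-257612) = (0 + 640)*(-257612) = 640*(-257612) = -164871680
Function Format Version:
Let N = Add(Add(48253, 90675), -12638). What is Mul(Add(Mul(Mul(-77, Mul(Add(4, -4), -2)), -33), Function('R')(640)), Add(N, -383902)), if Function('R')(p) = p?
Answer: -164871680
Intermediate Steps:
N = 126290 (N = Add(138928, -12638) = 126290)
Mul(Add(Mul(Mul(-77, Mul(Add(4, -4), -2)), -33), Function('R')(640)), Add(N, -383902)) = Mul(Add(Mul(Mul(-77, Mul(Add(4, -4), -2)), -33), 640), Add(126290, -383902)) = Mul(Add(Mul(Mul(-77, Mul(0, -2)), -33), 640), -257612) = Mul(Add(Mul(Mul(-77, 0), -33), 640), -257612) = Mul(Add(Mul(0, -33), 640), -257612) = Mul(Add(0, 640), -257612) = Mul(640, -257612) = -164871680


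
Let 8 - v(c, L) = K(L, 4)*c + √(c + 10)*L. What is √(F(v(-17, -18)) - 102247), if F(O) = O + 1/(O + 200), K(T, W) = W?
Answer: √6*√((-28201463 - 1834110*I*√7)/(46 + 3*I*√7))/6 ≈ 0.074494 + 319.64*I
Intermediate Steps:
v(c, L) = 8 - 4*c - L*√(10 + c) (v(c, L) = 8 - (4*c + √(c + 10)*L) = 8 - (4*c + √(10 + c)*L) = 8 - (4*c + L*√(10 + c)) = 8 + (-4*c - L*√(10 + c)) = 8 - 4*c - L*√(10 + c))
F(O) = O + 1/(200 + O)
√(F(v(-17, -18)) - 102247) = √((1 + (8 - 4*(-17) - 1*(-18)*√(10 - 17))² + 200*(8 - 4*(-17) - 1*(-18)*√(10 - 17)))/(200 + (8 - 4*(-17) - 1*(-18)*√(10 - 17))) - 102247) = √((1 + (8 + 68 - 1*(-18)*√(-7))² + 200*(8 + 68 - 1*(-18)*√(-7)))/(200 + (8 + 68 - 1*(-18)*√(-7))) - 102247) = √((1 + (8 + 68 - 1*(-18)*I*√7)² + 200*(8 + 68 - 1*(-18)*I*√7))/(200 + (8 + 68 - 1*(-18)*I*√7)) - 102247) = √((1 + (8 + 68 + 18*I*√7)² + 200*(8 + 68 + 18*I*√7))/(200 + (8 + 68 + 18*I*√7)) - 102247) = √((1 + (76 + 18*I*√7)² + 200*(76 + 18*I*√7))/(200 + (76 + 18*I*√7)) - 102247) = √((1 + (76 + 18*I*√7)² + (15200 + 3600*I*√7))/(276 + 18*I*√7) - 102247) = √((15201 + (76 + 18*I*√7)² + 3600*I*√7)/(276 + 18*I*√7) - 102247) = √(-102247 + (15201 + (76 + 18*I*√7)² + 3600*I*√7)/(276 + 18*I*√7))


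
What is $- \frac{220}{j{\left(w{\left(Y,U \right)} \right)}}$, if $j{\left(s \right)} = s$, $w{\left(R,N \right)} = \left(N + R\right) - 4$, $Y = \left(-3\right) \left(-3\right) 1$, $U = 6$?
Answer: $-20$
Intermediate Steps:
$Y = 9$ ($Y = 9 \cdot 1 = 9$)
$w{\left(R,N \right)} = -4 + N + R$
$- \frac{220}{j{\left(w{\left(Y,U \right)} \right)}} = - \frac{220}{-4 + 6 + 9} = - \frac{220}{11} = \left(-220\right) \frac{1}{11} = -20$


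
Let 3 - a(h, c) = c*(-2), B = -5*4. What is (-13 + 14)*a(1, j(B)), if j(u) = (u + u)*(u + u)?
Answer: 3203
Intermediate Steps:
B = -20
j(u) = 4*u**2 (j(u) = (2*u)*(2*u) = 4*u**2)
a(h, c) = 3 + 2*c (a(h, c) = 3 - c*(-2) = 3 - (-2)*c = 3 + 2*c)
(-13 + 14)*a(1, j(B)) = (-13 + 14)*(3 + 2*(4*(-20)**2)) = 1*(3 + 2*(4*400)) = 1*(3 + 2*1600) = 1*(3 + 3200) = 1*3203 = 3203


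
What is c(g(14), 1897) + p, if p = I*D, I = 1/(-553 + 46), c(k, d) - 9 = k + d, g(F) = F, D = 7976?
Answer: 965464/507 ≈ 1904.3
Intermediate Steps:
c(k, d) = 9 + d + k (c(k, d) = 9 + (k + d) = 9 + (d + k) = 9 + d + k)
I = -1/507 (I = 1/(-507) = -1/507 ≈ -0.0019724)
p = -7976/507 (p = -1/507*7976 = -7976/507 ≈ -15.732)
c(g(14), 1897) + p = (9 + 1897 + 14) - 7976/507 = 1920 - 7976/507 = 965464/507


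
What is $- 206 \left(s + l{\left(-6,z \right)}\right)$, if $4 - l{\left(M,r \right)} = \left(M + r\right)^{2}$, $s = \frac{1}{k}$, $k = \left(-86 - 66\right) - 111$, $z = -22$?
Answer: $\frac{42259046}{263} \approx 1.6068 \cdot 10^{5}$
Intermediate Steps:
$k = -263$ ($k = -152 - 111 = -263$)
$s = - \frac{1}{263}$ ($s = \frac{1}{-263} = - \frac{1}{263} \approx -0.0038023$)
$l{\left(M,r \right)} = 4 - \left(M + r\right)^{2}$
$- 206 \left(s + l{\left(-6,z \right)}\right) = - 206 \left(- \frac{1}{263} + \left(4 - \left(-6 - 22\right)^{2}\right)\right) = - 206 \left(- \frac{1}{263} + \left(4 - \left(-28\right)^{2}\right)\right) = - 206 \left(- \frac{1}{263} + \left(4 - 784\right)\right) = - 206 \left(- \frac{1}{263} - 780\right) = \left(-206\right) \left(- \frac{205141}{263}\right) = \frac{42259046}{263}$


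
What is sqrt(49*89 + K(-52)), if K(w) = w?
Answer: sqrt(4309) ≈ 65.643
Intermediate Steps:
sqrt(49*89 + K(-52)) = sqrt(49*89 - 52) = sqrt(4361 - 52) = sqrt(4309)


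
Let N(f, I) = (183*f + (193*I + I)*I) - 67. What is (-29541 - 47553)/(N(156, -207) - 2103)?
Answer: -38547/4169542 ≈ -0.0092449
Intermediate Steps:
N(f, I) = -67 + 183*f + 194*I² (N(f, I) = (183*f + (194*I)*I) - 67 = (183*f + 194*I²) - 67 = -67 + 183*f + 194*I²)
(-29541 - 47553)/(N(156, -207) - 2103) = (-29541 - 47553)/((-67 + 183*156 + 194*(-207)²) - 2103) = -77094/((-67 + 28548 + 194*42849) - 2103) = -77094/((-67 + 28548 + 8312706) - 2103) = -77094/(8341187 - 2103) = -77094/8339084 = -77094*1/8339084 = -38547/4169542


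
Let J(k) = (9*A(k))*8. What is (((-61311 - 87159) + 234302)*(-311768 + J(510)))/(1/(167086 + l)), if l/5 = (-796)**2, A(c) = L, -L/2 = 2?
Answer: -89330388833158272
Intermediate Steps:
L = -4 (L = -2*2 = -4)
A(c) = -4
l = 3168080 (l = 5*(-796)**2 = 5*633616 = 3168080)
J(k) = -288 (J(k) = (9*(-4))*8 = -36*8 = -288)
(((-61311 - 87159) + 234302)*(-311768 + J(510)))/(1/(167086 + l)) = (((-61311 - 87159) + 234302)*(-311768 - 288))/(1/(167086 + 3168080)) = ((-148470 + 234302)*(-312056))/(1/3335166) = (85832*(-312056))/(1/3335166) = -26784390592*3335166 = -89330388833158272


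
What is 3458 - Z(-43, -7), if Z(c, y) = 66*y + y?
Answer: 3927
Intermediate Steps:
Z(c, y) = 67*y
3458 - Z(-43, -7) = 3458 - 67*(-7) = 3458 - 1*(-469) = 3458 + 469 = 3927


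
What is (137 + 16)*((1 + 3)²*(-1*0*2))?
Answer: 0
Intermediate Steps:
(137 + 16)*((1 + 3)²*(-1*0*2)) = 153*(4²*(0*2)) = 153*(16*0) = 153*0 = 0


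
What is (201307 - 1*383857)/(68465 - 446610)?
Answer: 36510/75629 ≈ 0.48275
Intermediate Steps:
(201307 - 1*383857)/(68465 - 446610) = (201307 - 383857)/(-378145) = -182550*(-1/378145) = 36510/75629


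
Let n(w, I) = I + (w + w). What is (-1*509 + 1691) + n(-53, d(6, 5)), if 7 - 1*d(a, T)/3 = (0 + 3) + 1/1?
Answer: 1085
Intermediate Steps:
d(a, T) = 9 (d(a, T) = 21 - 3*((0 + 3) + 1/1) = 21 - 3*(3 + 1) = 21 - 3*4 = 21 - 12 = 9)
n(w, I) = I + 2*w
(-1*509 + 1691) + n(-53, d(6, 5)) = (-1*509 + 1691) + (9 + 2*(-53)) = (-509 + 1691) + (9 - 106) = 1182 - 97 = 1085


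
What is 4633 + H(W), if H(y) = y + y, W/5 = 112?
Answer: 5753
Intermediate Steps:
W = 560 (W = 5*112 = 560)
H(y) = 2*y
4633 + H(W) = 4633 + 2*560 = 4633 + 1120 = 5753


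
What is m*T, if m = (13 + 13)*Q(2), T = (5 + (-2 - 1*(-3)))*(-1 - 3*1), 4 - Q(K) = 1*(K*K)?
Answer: 0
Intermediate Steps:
Q(K) = 4 - K² (Q(K) = 4 - K*K = 4 - K²)
T = -24 (T = (5 + (-2 + 3))*(-1 - 3) = (5 + 1)*(-4) = 6*(-4) = -24)
m = 0 (m = (13 + 13)*(4 - 1*2²) = 26*(4 - 1*4) = 26*(4 - 4) = 26*0 = 0)
m*T = 0*(-24) = 0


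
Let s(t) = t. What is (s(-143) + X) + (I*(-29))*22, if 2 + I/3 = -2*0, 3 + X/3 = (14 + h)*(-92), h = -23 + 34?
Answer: -3224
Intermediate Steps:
h = 11
X = -6909 (X = -9 + 3*((14 + 11)*(-92)) = -9 + 3*(25*(-92)) = -9 + 3*(-2300) = -9 - 6900 = -6909)
I = -6 (I = -6 + 3*(-2*0) = -6 + 3*0 = -6 + 0 = -6)
(s(-143) + X) + (I*(-29))*22 = (-143 - 6909) - 6*(-29)*22 = -7052 + 174*22 = -7052 + 3828 = -3224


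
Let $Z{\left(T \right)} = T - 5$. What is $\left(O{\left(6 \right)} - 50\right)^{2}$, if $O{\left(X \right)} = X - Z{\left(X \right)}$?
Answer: $2025$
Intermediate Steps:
$Z{\left(T \right)} = -5 + T$ ($Z{\left(T \right)} = T - 5 = -5 + T$)
$O{\left(X \right)} = 5$ ($O{\left(X \right)} = X - \left(-5 + X\right) = 5$)
$\left(O{\left(6 \right)} - 50\right)^{2} = \left(5 - 50\right)^{2} = \left(-45\right)^{2} = 2025$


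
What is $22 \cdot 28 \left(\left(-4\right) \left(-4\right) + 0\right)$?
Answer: $9856$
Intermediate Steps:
$22 \cdot 28 \left(\left(-4\right) \left(-4\right) + 0\right) = 616 \left(16 + 0\right) = 616 \cdot 16 = 9856$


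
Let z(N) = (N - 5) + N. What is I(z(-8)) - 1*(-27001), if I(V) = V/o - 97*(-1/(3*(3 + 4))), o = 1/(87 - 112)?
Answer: 578143/21 ≈ 27531.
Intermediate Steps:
z(N) = -5 + 2*N (z(N) = (-5 + N) + N = -5 + 2*N)
o = -1/25 (o = 1/(-25) = -1/25 ≈ -0.040000)
I(V) = 97/21 - 25*V (I(V) = V/(-1/25) - 97*(-1/(3*(3 + 4))) = V*(-25) - 97/(7*(-3)) = -25*V - 97/(-21) = -25*V - 97*(-1/21) = -25*V + 97/21 = 97/21 - 25*V)
I(z(-8)) - 1*(-27001) = (97/21 - 25*(-5 + 2*(-8))) - 1*(-27001) = (97/21 - 25*(-5 - 16)) + 27001 = (97/21 - 25*(-21)) + 27001 = (97/21 + 525) + 27001 = 11122/21 + 27001 = 578143/21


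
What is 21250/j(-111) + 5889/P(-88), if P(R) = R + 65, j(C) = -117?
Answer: -1177763/2691 ≈ -437.67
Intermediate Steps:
P(R) = 65 + R
21250/j(-111) + 5889/P(-88) = 21250/(-117) + 5889/(65 - 88) = 21250*(-1/117) + 5889/(-23) = -21250/117 + 5889*(-1/23) = -21250/117 - 5889/23 = -1177763/2691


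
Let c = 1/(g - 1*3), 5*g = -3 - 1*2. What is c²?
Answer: 1/16 ≈ 0.062500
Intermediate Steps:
g = -1 (g = (-3 - 1*2)/5 = (-3 - 2)/5 = (⅕)*(-5) = -1)
c = -¼ (c = 1/(-1 - 1*3) = 1/(-1 - 3) = 1/(-4) = -¼ ≈ -0.25000)
c² = (-¼)² = 1/16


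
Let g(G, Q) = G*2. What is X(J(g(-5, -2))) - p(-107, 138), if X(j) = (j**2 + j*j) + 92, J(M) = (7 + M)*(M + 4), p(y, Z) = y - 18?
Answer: 865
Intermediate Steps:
p(y, Z) = -18 + y
g(G, Q) = 2*G
J(M) = (4 + M)*(7 + M) (J(M) = (7 + M)*(4 + M) = (4 + M)*(7 + M))
X(j) = 92 + 2*j**2 (X(j) = (j**2 + j**2) + 92 = 2*j**2 + 92 = 92 + 2*j**2)
X(J(g(-5, -2))) - p(-107, 138) = (92 + 2*(28 + (2*(-5))**2 + 11*(2*(-5)))**2) - (-18 - 107) = (92 + 2*(28 + (-10)**2 + 11*(-10))**2) - 1*(-125) = (92 + 2*(28 + 100 - 110)**2) + 125 = (92 + 2*18**2) + 125 = (92 + 2*324) + 125 = (92 + 648) + 125 = 740 + 125 = 865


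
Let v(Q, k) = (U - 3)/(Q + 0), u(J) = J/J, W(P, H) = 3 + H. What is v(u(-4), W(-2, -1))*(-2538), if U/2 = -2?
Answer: 17766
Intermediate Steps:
U = -4 (U = 2*(-2) = -4)
u(J) = 1
v(Q, k) = -7/Q (v(Q, k) = (-4 - 3)/(Q + 0) = -7/Q)
v(u(-4), W(-2, -1))*(-2538) = -7/1*(-2538) = -7*1*(-2538) = -7*(-2538) = 17766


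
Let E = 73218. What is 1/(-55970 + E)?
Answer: 1/17248 ≈ 5.7978e-5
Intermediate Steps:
1/(-55970 + E) = 1/(-55970 + 73218) = 1/17248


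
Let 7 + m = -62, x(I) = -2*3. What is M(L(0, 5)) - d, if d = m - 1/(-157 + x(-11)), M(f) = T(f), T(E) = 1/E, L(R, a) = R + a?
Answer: 56393/815 ≈ 69.194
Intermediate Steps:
x(I) = -6
T(E) = 1/E
m = -69 (m = -7 - 62 = -69)
M(f) = 1/f
d = -11246/163 (d = -69 - 1/(-157 - 6) = -69 - 1/(-163) = -69 - 1*(-1/163) = -69 + 1/163 = -11246/163 ≈ -68.994)
M(L(0, 5)) - d = 1/(0 + 5) - 1*(-11246/163) = 1/5 + 11246/163 = ⅕ + 11246/163 = 56393/815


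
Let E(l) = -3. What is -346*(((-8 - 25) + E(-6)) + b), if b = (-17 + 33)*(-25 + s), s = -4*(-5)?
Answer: 40136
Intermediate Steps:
s = 20
b = -80 (b = (-17 + 33)*(-25 + 20) = 16*(-5) = -80)
-346*(((-8 - 25) + E(-6)) + b) = -346*(((-8 - 25) - 3) - 80) = -346*((-33 - 3) - 80) = -346*(-36 - 80) = -346*(-116) = 40136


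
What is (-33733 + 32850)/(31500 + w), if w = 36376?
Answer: -883/67876 ≈ -0.013009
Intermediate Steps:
(-33733 + 32850)/(31500 + w) = (-33733 + 32850)/(31500 + 36376) = -883/67876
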